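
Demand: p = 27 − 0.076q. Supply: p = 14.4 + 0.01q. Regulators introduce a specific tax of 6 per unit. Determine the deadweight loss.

Competitive equilibrium: 27 − 0.076q = 14.4 + 0.01q → q* = 146.5116, p* = 15.8651.
With the tax, the buyer price exceeds the seller price by 6: (27 − 0.076q) − (14.4 + 0.01q) = 6 → q' = 76.7442.
Δq = 146.5116 − 76.7442 = 69.7674; the wedge equals the tax, 6.
Welfare loss = ½ × 69.7674 × 6 = 209.30.

209.30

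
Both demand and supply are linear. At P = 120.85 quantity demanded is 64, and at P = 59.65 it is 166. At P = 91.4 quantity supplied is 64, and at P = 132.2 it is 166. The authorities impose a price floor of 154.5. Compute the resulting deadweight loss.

3657.98

Demand slope = (59.65 − 120.85)/(166 − 64) = −0.6, so P = 159.25 − 0.6Q.
Supply slope = (132.2 − 91.4)/(166 − 64) = 0.4, so P = 65.8 + 0.4Q.
Competitive equilibrium: 159.25 − 0.6Q = 65.8 + 0.4Q → Q* = 93.45, P* = 103.18.
At the floor P = 154.5, quantity demanded = (159.25 − 154.5)/0.6 = 7.91667.
Sellers' marginal cost at Q' = 7.91667: 65.8 + 0.4·7.91667 = 68.96667.
ΔQ = 93.45 − 7.91667 = 85.53333; wedge = 154.5 − 68.96667 = 85.53333.
DWL = ½ × 85.53333 × 85.53333 = 3657.98.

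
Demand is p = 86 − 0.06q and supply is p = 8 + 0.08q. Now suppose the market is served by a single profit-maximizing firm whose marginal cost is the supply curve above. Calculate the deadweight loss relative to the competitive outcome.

Competitive equilibrium: 86 − 0.06q = 8 + 0.08q → q* = 557.1429, p* = 52.5714.
Marginal revenue: MR = 86 − 0.12q. Set MR = MC: 86 − 0.12q = 8 + 0.08q → q_m = 390.
Price p_m = 86 − 0.06·390 = 62.6; MC(q_m) = 8 + 0.08·390 = 39.2.
Competitive q* = 557.1429, so Δq = 167.1429; wedge = 62.6 − 39.2 = 23.4.
DWL = ½ × 167.1429 × 23.4 = 1955.57.

1955.57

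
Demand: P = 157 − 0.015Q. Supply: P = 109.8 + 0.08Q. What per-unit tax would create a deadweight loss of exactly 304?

7.6

Competitive equilibrium: 157 − 0.015Q = 109.8 + 0.08Q → Q* = 496.8421, P* = 149.5474.
A tax t gives ΔQ = t/0.095 and wedge t, so DWL = t²/0.19.
t²/0.19 = 304 → t² = 57.76 → t = 7.6.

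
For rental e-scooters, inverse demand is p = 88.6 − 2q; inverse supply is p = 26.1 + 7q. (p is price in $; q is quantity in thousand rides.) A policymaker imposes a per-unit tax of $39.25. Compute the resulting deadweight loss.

Competitive equilibrium: 88.6 − 2q = 26.1 + 7q → q* = 6.9444, p* = 74.7111.
With the tax, the buyer price exceeds the seller price by 39.25: (88.6 − 2q) − (26.1 + 7q) = 39.25 → q' = 2.5833.
Δq = 6.9444 − 2.5833 = 4.3611; the wedge equals the tax, 39.25.
DWL = ½ × 4.3611 × 39.25 = $85.59 thousand.

$85.59 thousand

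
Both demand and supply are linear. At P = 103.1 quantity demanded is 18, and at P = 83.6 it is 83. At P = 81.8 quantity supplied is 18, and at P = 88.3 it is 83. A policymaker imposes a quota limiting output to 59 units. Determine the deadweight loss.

30.01

Demand slope = (83.6 − 103.1)/(83 − 18) = −0.3, so P = 108.5 − 0.3Q.
Supply slope = (88.3 − 81.8)/(83 − 18) = 0.1, so P = 80 + 0.1Q.
Competitive equilibrium: 108.5 − 0.3Q = 80 + 0.1Q → Q* = 71.25, P* = 87.125.
At Q = 59: demand price = 108.5 − 0.3·59 = 90.8; supply price = 80 + 0.1·59 = 85.9.
ΔQ = 71.25 − 59 = 12.25; wedge = 90.8 − 85.9 = 4.9.
Welfare loss = ½ × 12.25 × 4.9 = 30.01.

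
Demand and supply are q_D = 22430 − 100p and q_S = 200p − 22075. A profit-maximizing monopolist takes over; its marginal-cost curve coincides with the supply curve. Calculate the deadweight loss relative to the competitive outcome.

In inverse form: demand p = 224.3 − 0.01q, supply p = 110.375 + 0.005q.
Competitive equilibrium: 224.3 − 0.01q = 110.375 + 0.005q → q* = 7595, p* = 148.35.
Marginal revenue: MR = 224.3 − 0.02q. Set MR = MC: 224.3 − 0.02q = 110.375 + 0.005q → q_m = 4557.
Price p_m = 224.3 − 0.01·4557 = 178.73; MC(q_m) = 110.375 + 0.005·4557 = 133.16.
Competitive q* = 7595, so Δq = 3038; wedge = 178.73 − 133.16 = 45.57.
The triangle = ½ × 3038 × 45.57 = 69220.83.

69220.83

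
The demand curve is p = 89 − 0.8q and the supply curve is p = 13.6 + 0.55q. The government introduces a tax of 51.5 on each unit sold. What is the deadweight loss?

Competitive equilibrium: 89 − 0.8q = 13.6 + 0.55q → q* = 55.85185, p* = 44.31852.
With the tax, the buyer price exceeds the seller price by 51.5: (89 − 0.8q) − (13.6 + 0.55q) = 51.5 → q' = 17.7037.
Δq = 55.85185 − 17.7037 = 38.14815; the wedge equals the tax, 51.5.
The triangle = ½ × 38.14815 × 51.5 = 982.31.

982.31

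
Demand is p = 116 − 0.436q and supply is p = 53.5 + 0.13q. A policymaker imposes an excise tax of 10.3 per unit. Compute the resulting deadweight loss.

Competitive equilibrium: 116 − 0.436q = 53.5 + 0.13q → q* = 110.424, p* = 67.8551.
With the tax, the buyer price exceeds the seller price by 10.3: (116 − 0.436q) − (53.5 + 0.13q) = 10.3 → q' = 92.2261.
Δq = 110.424 − 92.2261 = 18.1979; the wedge equals the tax, 10.3.
DWL = ½ × 18.1979 × 10.3 = 93.72.

93.72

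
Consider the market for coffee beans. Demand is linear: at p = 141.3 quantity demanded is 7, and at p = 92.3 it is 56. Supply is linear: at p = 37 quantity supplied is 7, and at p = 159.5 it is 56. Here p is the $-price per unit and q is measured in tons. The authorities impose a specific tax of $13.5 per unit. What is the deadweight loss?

Demand slope = (92.3 − 141.3)/(56 − 7) = −1, so p = 148.3 − q.
Supply slope = (159.5 − 37)/(56 − 7) = 2.5, so p = 19.5 + 2.5q.
Competitive equilibrium: 148.3 − q = 19.5 + 2.5q → q* = 36.8, p* = 111.5.
With the tax, the buyer price exceeds the seller price by 13.5: (148.3 − q) − (19.5 + 2.5q) = 13.5 → q' = 32.9429.
Δq = 36.8 − 32.9429 = 3.8571; the wedge equals the tax, 13.5.
DWL = ½ × 3.8571 × 13.5 = $26.04.

$26.04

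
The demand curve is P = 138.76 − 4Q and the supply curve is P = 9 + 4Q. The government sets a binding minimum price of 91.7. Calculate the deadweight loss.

Competitive equilibrium: 138.76 − 4Q = 9 + 4Q → Q* = 16.22, P* = 73.88.
At the floor P = 91.7, quantity demanded = (138.76 − 91.7)/4 = 11.765.
Sellers' marginal cost at Q' = 11.765: 9 + 4·11.765 = 56.06.
ΔQ = 16.22 − 11.765 = 4.455; wedge = 91.7 − 56.06 = 35.64.
The triangle = ½ × 4.455 × 35.64 = 79.39.

79.39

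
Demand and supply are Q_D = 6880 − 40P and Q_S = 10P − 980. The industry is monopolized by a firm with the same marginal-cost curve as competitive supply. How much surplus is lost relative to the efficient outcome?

In inverse form: demand P = 172 − 0.025Q, supply P = 98 + 0.1Q.
Competitive equilibrium: 172 − 0.025Q = 98 + 0.1Q → Q* = 592, P* = 157.2.
Marginal revenue: MR = 172 − 0.05Q. Set MR = MC: 172 − 0.05Q = 98 + 0.1Q → Q_m = 493.33333.
Price P_m = 172 − 0.025·493.33333 = 159.66667; MC(Q_m) = 98 + 0.1·493.33333 = 147.33333.
Competitive Q* = 592, so ΔQ = 98.66667; wedge = 159.66667 − 147.33333 = 12.33334.
Deadweight loss = ½ × 98.66667 × 12.33334 = 608.44.

608.44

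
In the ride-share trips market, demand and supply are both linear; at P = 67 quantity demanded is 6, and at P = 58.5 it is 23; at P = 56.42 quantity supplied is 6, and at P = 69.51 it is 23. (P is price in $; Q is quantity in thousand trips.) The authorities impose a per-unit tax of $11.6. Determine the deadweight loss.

$52.98 thousand

Demand slope = (58.5 − 67)/(23 − 6) = −0.5, so P = 70 − 0.5Q.
Supply slope = (69.51 − 56.42)/(23 − 6) = 0.77, so P = 51.8 + 0.77Q.
Competitive equilibrium: 70 − 0.5Q = 51.8 + 0.77Q → Q* = 14.3307, P* = 62.8346.
With the tax, the buyer price exceeds the seller price by 11.6: (70 − 0.5Q) − (51.8 + 0.77Q) = 11.6 → Q' = 5.1969.
ΔQ = 14.3307 − 5.1969 = 9.1338; the wedge equals the tax, 11.6.
Welfare loss = ½ × 9.1338 × 11.6 = $52.98 thousand.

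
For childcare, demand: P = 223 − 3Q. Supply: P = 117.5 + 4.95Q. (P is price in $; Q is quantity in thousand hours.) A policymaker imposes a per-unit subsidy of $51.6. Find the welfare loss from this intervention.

$167.46 thousand

Competitive equilibrium: 223 − 3Q = 117.5 + 4.95Q → Q* = 13.2704, P* = 183.1887.
The subsidy lowers effective supply by 51.6: P = 65.9 + 4.95Q.
New quantity: 223 − 3Q = 65.9 + 4.95Q → Q' = 19.761.
Overproduction ΔQ = 19.761 − 13.2704 = 6.4906; wedge = subsidy = 51.6.
DWL = ½ × 6.4906 × 51.6 = $167.46 thousand.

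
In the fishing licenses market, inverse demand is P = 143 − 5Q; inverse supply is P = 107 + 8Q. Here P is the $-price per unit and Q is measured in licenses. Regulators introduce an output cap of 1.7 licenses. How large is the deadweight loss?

Competitive equilibrium: 143 − 5Q = 107 + 8Q → Q* = 2.7692, P* = 129.1538.
At Q = 1.7: demand price = 143 − 5·1.7 = 134.5; supply price = 107 + 8·1.7 = 120.6.
ΔQ = 2.7692 − 1.7 = 1.0692; wedge = 134.5 − 120.6 = 13.9.
The triangle = ½ × 1.0692 × 13.9 = $7.43.

$7.43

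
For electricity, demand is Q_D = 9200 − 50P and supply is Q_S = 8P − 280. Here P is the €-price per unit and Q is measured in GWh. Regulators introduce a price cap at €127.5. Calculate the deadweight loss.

In inverse form: demand P = 184 − 0.02Q, supply P = 35 + 0.125Q.
Competitive equilibrium: 184 − 0.02Q = 35 + 0.125Q → Q* = 1027.5862, P* = 163.4483.
At the ceiling P = 127.5, quantity supplied = (127.5 − 35)/0.125 = 740.
Willingness to pay at Q' = 740: 184 − 0.02·740 = 169.2.
ΔQ = 1027.5862 − 740 = 287.5862; wedge = 169.2 − 127.5 = 41.7.
Deadweight loss = ½ × 287.5862 × 41.7 = €5996.17.

€5996.17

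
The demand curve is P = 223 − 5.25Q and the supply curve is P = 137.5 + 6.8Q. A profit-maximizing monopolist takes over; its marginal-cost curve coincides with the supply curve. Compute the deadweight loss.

27.93

Competitive equilibrium: 223 − 5.25Q = 137.5 + 6.8Q → Q* = 7.0954, P* = 185.749.
Marginal revenue: MR = 223 − 10.5Q. Set MR = MC: 223 − 10.5Q = 137.5 + 6.8Q → Q_m = 4.9422.
Price P_m = 223 − 5.25·4.9422 = 197.0535; MC(Q_m) = 137.5 + 6.8·4.9422 = 171.107.
Competitive Q* = 7.0954, so ΔQ = 2.1532; wedge = 197.0535 − 171.107 = 25.9465.
The triangle = ½ × 2.1532 × 25.9465 = 27.93.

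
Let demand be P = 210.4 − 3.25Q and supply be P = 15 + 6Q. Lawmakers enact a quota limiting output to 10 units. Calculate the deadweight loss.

572.35

Competitive equilibrium: 210.4 − 3.25Q = 15 + 6Q → Q* = 21.1243, P* = 141.7459.
At Q = 10: demand price = 210.4 − 3.25·10 = 177.9; supply price = 15 + 6·10 = 75.
ΔQ = 21.1243 − 10 = 11.1243; wedge = 177.9 − 75 = 102.9.
DWL = ½ × 11.1243 × 102.9 = 572.35.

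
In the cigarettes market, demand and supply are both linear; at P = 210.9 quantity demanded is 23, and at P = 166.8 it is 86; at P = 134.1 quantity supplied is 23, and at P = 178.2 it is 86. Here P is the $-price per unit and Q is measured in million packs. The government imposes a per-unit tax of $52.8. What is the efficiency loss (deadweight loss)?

$995.66 million

Demand slope = (166.8 − 210.9)/(86 − 23) = −0.7, so P = 227 − 0.7Q.
Supply slope = (178.2 − 134.1)/(86 − 23) = 0.7, so P = 118 + 0.7Q.
Competitive equilibrium: 227 − 0.7Q = 118 + 0.7Q → Q* = 77.85714, P* = 172.5.
With the tax, the buyer price exceeds the seller price by 52.8: (227 − 0.7Q) − (118 + 0.7Q) = 52.8 → Q' = 40.14286.
ΔQ = 77.85714 − 40.14286 = 37.71428; the wedge equals the tax, 52.8.
The triangle = ½ × 37.71428 × 52.8 = $995.66 million.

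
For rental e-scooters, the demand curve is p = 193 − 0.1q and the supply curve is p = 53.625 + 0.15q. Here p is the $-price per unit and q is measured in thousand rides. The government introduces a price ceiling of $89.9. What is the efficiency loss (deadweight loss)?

$12455.68 thousand

Competitive equilibrium: 193 − 0.1q = 53.625 + 0.15q → q* = 557.5, p* = 137.25.
At the ceiling p = 89.9, quantity supplied = (89.9 − 53.625)/0.15 = 241.83333.
Willingness to pay at q' = 241.83333: 193 − 0.1·241.83333 = 168.81667.
Δq = 557.5 − 241.83333 = 315.66667; wedge = 168.81667 − 89.9 = 78.91667.
The triangle = ½ × 315.66667 × 78.91667 = $12455.68 thousand.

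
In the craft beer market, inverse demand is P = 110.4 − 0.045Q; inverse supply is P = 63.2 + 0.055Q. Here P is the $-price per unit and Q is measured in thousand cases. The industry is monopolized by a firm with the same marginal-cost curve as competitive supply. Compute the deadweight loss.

Competitive equilibrium: 110.4 − 0.045Q = 63.2 + 0.055Q → Q* = 472, P* = 89.16.
Marginal revenue: MR = 110.4 − 0.09Q. Set MR = MC: 110.4 − 0.09Q = 63.2 + 0.055Q → Q_m = 325.5172.
Price P_m = 110.4 − 0.045·325.5172 = 95.7517; MC(Q_m) = 63.2 + 0.055·325.5172 = 81.1034.
Competitive Q* = 472, so ΔQ = 146.4828; wedge = 95.7517 − 81.1034 = 14.6483.
DWL = ½ × 146.4828 × 14.6483 = $1072.86 thousand.

$1072.86 thousand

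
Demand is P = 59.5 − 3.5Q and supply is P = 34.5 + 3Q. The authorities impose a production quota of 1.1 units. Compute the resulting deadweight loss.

24.51

Competitive equilibrium: 59.5 − 3.5Q = 34.5 + 3Q → Q* = 3.8462, P* = 46.0385.
At Q = 1.1: demand price = 59.5 − 3.5·1.1 = 55.65; supply price = 34.5 + 3·1.1 = 37.8.
ΔQ = 3.8462 − 1.1 = 2.7462; wedge = 55.65 − 37.8 = 17.85.
The triangle = ½ × 2.7462 × 17.85 = 24.51.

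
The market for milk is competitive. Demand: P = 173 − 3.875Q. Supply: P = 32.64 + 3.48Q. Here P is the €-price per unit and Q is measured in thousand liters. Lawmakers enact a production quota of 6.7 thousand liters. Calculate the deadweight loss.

€563.96 thousand

Competitive equilibrium: 173 − 3.875Q = 32.64 + 3.48Q → Q* = 19.0836, P* = 99.051.
At Q = 6.7: demand price = 173 − 3.875·6.7 = 147.0375; supply price = 32.64 + 3.48·6.7 = 55.956.
ΔQ = 19.0836 − 6.7 = 12.3836; wedge = 147.0375 − 55.956 = 91.0815.
Welfare loss = ½ × 12.3836 × 91.0815 = €563.96 thousand.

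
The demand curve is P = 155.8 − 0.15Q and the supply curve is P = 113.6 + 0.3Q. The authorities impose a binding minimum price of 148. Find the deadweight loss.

392.71

Competitive equilibrium: 155.8 − 0.15Q = 113.6 + 0.3Q → Q* = 93.7778, P* = 141.7333.
At the floor P = 148, quantity demanded = (155.8 − 148)/0.15 = 52.
Sellers' marginal cost at Q' = 52: 113.6 + 0.3·52 = 129.2.
ΔQ = 93.7778 − 52 = 41.7778; wedge = 148 − 129.2 = 18.8.
Welfare loss = ½ × 41.7778 × 18.8 = 392.71.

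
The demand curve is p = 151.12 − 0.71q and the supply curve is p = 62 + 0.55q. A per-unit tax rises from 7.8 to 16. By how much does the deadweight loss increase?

77.44

Competitive equilibrium: 151.12 − 0.71q = 62 + 0.55q → q* = 70.7302, p* = 100.9016.
For a per-unit tax t: Δq = t/1.26, so DWL = ½·t·(t/1.26) = t²/2.52.
At t = 7.8: DWL = 24.143. At t = 16: DWL = 101.587.
Increase = 101.587 − 24.143 = 77.44.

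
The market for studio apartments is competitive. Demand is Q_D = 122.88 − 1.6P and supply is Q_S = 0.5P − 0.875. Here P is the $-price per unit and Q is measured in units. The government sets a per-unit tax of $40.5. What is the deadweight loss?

$312.43

In inverse form: demand P = 76.8 − 0.625Q, supply P = 1.75 + 2Q.
Competitive equilibrium: 76.8 − 0.625Q = 1.75 + 2Q → Q* = 28.5905, P* = 58.931.
With the tax, the buyer price exceeds the seller price by 40.5: (76.8 − 0.625Q) − (1.75 + 2Q) = 40.5 → Q' = 13.1619.
ΔQ = 28.5905 − 13.1619 = 15.4286; the wedge equals the tax, 40.5.
DWL = ½ × 15.4286 × 40.5 = $312.43.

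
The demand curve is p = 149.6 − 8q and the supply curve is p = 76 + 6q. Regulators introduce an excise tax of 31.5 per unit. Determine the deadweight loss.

35.44

Competitive equilibrium: 149.6 − 8q = 76 + 6q → q* = 5.2571, p* = 107.5429.
With the tax, the buyer price exceeds the seller price by 31.5: (149.6 − 8q) − (76 + 6q) = 31.5 → q' = 3.0071.
Δq = 5.2571 − 3.0071 = 2.25; the wedge equals the tax, 31.5.
DWL = ½ × 2.25 × 31.5 = 35.44.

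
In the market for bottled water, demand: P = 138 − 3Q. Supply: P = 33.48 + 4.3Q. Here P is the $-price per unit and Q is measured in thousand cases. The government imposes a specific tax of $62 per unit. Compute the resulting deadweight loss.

$263.29 thousand

Competitive equilibrium: 138 − 3Q = 33.48 + 4.3Q → Q* = 14.3178, P* = 95.0466.
With the tax, the buyer price exceeds the seller price by 62: (138 − 3Q) − (33.48 + 4.3Q) = 62 → Q' = 5.8247.
ΔQ = 14.3178 − 5.8247 = 8.4931; the wedge equals the tax, 62.
Welfare loss = ½ × 8.4931 × 62 = $263.29 thousand.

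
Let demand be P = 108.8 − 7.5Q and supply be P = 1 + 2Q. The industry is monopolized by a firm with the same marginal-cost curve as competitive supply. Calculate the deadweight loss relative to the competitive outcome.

119.04

Competitive equilibrium: 108.8 − 7.5Q = 1 + 2Q → Q* = 11.3474, P* = 23.6947.
Marginal revenue: MR = 108.8 − 15Q. Set MR = MC: 108.8 − 15Q = 1 + 2Q → Q_m = 6.3412.
Price P_m = 108.8 − 7.5·6.3412 = 61.241; MC(Q_m) = 1 + 2·6.3412 = 13.6824.
Competitive Q* = 11.3474, so ΔQ = 5.0062; wedge = 61.241 − 13.6824 = 47.5586.
DWL = ½ × 5.0062 × 47.5586 = 119.04.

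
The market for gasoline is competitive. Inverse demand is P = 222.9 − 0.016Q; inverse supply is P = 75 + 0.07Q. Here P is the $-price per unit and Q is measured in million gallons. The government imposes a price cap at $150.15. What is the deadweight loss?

Competitive equilibrium: 222.9 − 0.016Q = 75 + 0.07Q → Q* = 1719.76744, P* = 195.38372.
At the ceiling P = 150.15, quantity supplied = (150.15 − 75)/0.07 = 1073.57143.
Willingness to pay at Q' = 1073.57143: 222.9 − 0.016·1073.57143 = 205.72286.
ΔQ = 1719.76744 − 1073.57143 = 646.19601; wedge = 205.72286 − 150.15 = 55.57286.
DWL = ½ × 646.19601 × 55.57286 = $17955.48 million.

$17955.48 million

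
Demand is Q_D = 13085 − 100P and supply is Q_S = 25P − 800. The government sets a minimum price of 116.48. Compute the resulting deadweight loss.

7290

In inverse form: demand P = 130.85 − 0.01Q, supply P = 32 + 0.04Q.
Competitive equilibrium: 130.85 − 0.01Q = 32 + 0.04Q → Q* = 1977, P* = 111.08.
At the floor P = 116.48, quantity demanded = (130.85 − 116.48)/0.01 = 1437.
Sellers' marginal cost at Q' = 1437: 32 + 0.04·1437 = 89.48.
ΔQ = 1977 − 1437 = 540; wedge = 116.48 − 89.48 = 27.
Welfare loss = ½ × 540 × 27 = 7290.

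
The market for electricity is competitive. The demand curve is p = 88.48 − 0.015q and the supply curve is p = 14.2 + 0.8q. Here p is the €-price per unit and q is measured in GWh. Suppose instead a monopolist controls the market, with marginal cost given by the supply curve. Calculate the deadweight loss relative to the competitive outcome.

Competitive equilibrium: 88.48 − 0.015q = 14.2 + 0.8q → q* = 91.1411, p* = 87.1129.
Marginal revenue: MR = 88.48 − 0.03q. Set MR = MC: 88.48 − 0.03q = 14.2 + 0.8q → q_m = 89.494.
Price p_m = 88.48 − 0.015·89.494 = 87.1376; MC(q_m) = 14.2 + 0.8·89.494 = 85.7952.
Competitive q* = 91.1411, so Δq = 1.6471; wedge = 87.1376 − 85.7952 = 1.3424.
The triangle = ½ × 1.6471 × 1.3424 = €1.11.

€1.11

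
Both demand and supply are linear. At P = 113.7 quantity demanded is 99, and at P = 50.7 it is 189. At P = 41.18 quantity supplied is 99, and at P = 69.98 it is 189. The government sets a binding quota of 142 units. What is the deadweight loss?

Demand slope = (50.7 − 113.7)/(189 − 99) = −0.7, so P = 183 − 0.7Q.
Supply slope = (69.98 − 41.18)/(189 − 99) = 0.32, so P = 9.5 + 0.32Q.
Competitive equilibrium: 183 − 0.7Q = 9.5 + 0.32Q → Q* = 170.098, P* = 63.9314.
At Q = 142: demand price = 183 − 0.7·142 = 83.6; supply price = 9.5 + 0.32·142 = 54.94.
ΔQ = 170.098 − 142 = 28.098; wedge = 83.6 − 54.94 = 28.66.
The triangle = ½ × 28.098 × 28.66 = 402.64.

402.64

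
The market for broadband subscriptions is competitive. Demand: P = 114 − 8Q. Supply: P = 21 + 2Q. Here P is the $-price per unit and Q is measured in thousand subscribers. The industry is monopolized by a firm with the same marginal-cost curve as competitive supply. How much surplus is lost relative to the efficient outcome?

$85.42 thousand

Competitive equilibrium: 114 − 8Q = 21 + 2Q → Q* = 9.3, P* = 39.6.
Marginal revenue: MR = 114 − 16Q. Set MR = MC: 114 − 16Q = 21 + 2Q → Q_m = 5.1667.
Price P_m = 114 − 8·5.1667 = 72.6664; MC(Q_m) = 21 + 2·5.1667 = 31.3334.
Competitive Q* = 9.3, so ΔQ = 4.1333; wedge = 72.6664 − 31.3334 = 41.333.
The triangle = ½ × 4.1333 × 41.333 = $85.42 thousand.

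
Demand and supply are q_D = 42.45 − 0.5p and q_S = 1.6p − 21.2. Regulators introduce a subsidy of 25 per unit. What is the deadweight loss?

119.05

In inverse form: demand p = 84.9 − 2q, supply p = 13.25 + 0.625q.
Competitive equilibrium: 84.9 − 2q = 13.25 + 0.625q → q* = 27.2952, p* = 30.3095.
The subsidy lowers effective supply by 25: p = 0.625q − 11.75.
New quantity: 84.9 − 2q = 0.625q − 11.75 → q' = 36.819.
Overproduction Δq = 36.819 − 27.2952 = 9.5238; wedge = subsidy = 25.
Deadweight loss = ½ × 9.5238 × 25 = 119.05.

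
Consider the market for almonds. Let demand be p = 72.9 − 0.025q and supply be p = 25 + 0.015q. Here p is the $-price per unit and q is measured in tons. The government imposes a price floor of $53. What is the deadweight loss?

Competitive equilibrium: 72.9 − 0.025q = 25 + 0.015q → q* = 1197.5, p* = 42.9625.
At the floor p = 53, quantity demanded = (72.9 − 53)/0.025 = 796.
Sellers' marginal cost at q' = 796: 25 + 0.015·796 = 36.94.
Δq = 1197.5 − 796 = 401.5; wedge = 53 − 36.94 = 16.06.
Welfare loss = ½ × 401.5 × 16.06 = $3224.045.

$3224.045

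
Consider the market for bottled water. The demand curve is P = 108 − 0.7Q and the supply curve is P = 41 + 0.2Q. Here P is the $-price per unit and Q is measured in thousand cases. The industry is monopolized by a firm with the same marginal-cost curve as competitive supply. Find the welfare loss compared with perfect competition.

Competitive equilibrium: 108 − 0.7Q = 41 + 0.2Q → Q* = 74.4444, P* = 55.8889.
Marginal revenue: MR = 108 − 1.4Q. Set MR = MC: 108 − 1.4Q = 41 + 0.2Q → Q_m = 41.875.
Price P_m = 108 − 0.7·41.875 = 78.6875; MC(Q_m) = 41 + 0.2·41.875 = 49.375.
Competitive Q* = 74.4444, so ΔQ = 32.5694; wedge = 78.6875 − 49.375 = 29.3125.
DWL = ½ × 32.5694 × 29.3125 = $477.35 thousand.

$477.35 thousand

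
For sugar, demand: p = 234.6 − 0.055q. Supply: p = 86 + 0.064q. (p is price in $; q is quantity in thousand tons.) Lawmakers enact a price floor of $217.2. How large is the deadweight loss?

Competitive equilibrium: 234.6 − 0.055q = 86 + 0.064q → q* = 1248.7395, p* = 165.91933.
At the floor p = 217.2, quantity demanded = (234.6 − 217.2)/0.055 = 316.36364.
Sellers' marginal cost at q' = 316.36364: 86 + 0.064·316.36364 = 106.24727.
Δq = 1248.7395 − 316.36364 = 932.37586; wedge = 217.2 − 106.24727 = 110.95273.
DWL = ½ × 932.37586 × 110.95273 = $51724.82 thousand.

$51724.82 thousand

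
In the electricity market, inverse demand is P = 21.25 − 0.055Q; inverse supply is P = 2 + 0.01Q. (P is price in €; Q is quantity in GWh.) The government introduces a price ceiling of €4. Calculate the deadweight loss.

Competitive equilibrium: 21.25 − 0.055Q = 2 + 0.01Q → Q* = 296.1538, P* = 4.9615.
At the ceiling P = 4, quantity supplied = (4 − 2)/0.01 = 200.
Willingness to pay at Q' = 200: 21.25 − 0.055·200 = 10.25.
ΔQ = 296.1538 − 200 = 96.1538; wedge = 10.25 − 4 = 6.25.
Welfare loss = ½ × 96.1538 × 6.25 = €300.48.

€300.48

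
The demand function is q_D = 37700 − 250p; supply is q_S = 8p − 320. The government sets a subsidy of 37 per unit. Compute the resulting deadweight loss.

In inverse form: demand p = 150.8 − 0.004q, supply p = 40 + 0.125q.
Competitive equilibrium: 150.8 − 0.004q = 40 + 0.125q → q* = 858.9147, p* = 147.3643.
The subsidy lowers effective supply by 37: p = 3 + 0.125q.
New quantity: 150.8 − 0.004q = 3 + 0.125q → q' = 1145.7364.
Overproduction Δq = 1145.7364 − 858.9147 = 286.8217; wedge = subsidy = 37.
Welfare loss = ½ × 286.8217 × 37 = 5306.20.

5306.20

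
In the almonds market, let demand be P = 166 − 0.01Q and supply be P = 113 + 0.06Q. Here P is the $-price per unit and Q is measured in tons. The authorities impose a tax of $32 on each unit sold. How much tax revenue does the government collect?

$9600

Competitive equilibrium: 166 − 0.01Q = 113 + 0.06Q → Q* = 757.1429, P* = 158.4286.
With the tax, the buyer price exceeds the seller price by 32: (166 − 0.01Q) − (113 + 0.06Q) = 32 → Q' = 300.
Tax revenue = 32 × 300 = $9600.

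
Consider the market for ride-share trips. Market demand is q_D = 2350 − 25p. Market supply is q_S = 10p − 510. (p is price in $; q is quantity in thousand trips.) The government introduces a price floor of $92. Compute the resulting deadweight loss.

In inverse form: demand p = 94 − 0.04q, supply p = 51 + 0.1q.
Competitive equilibrium: 94 − 0.04q = 51 + 0.1q → q* = 307.1429, p* = 81.7143.
At the floor p = 92, quantity demanded = (94 − 92)/0.04 = 50.
Sellers' marginal cost at q' = 50: 51 + 0.1·50 = 56.
Δq = 307.1429 − 50 = 257.1429; wedge = 92 − 56 = 36.
Deadweight loss = ½ × 257.1429 × 36 = $4628.57 thousand.

$4628.57 thousand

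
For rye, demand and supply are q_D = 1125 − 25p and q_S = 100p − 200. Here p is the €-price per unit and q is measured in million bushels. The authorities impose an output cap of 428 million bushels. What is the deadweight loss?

In inverse form: demand p = 45 − 0.04q, supply p = 2 + 0.01q.
Competitive equilibrium: 45 − 0.04q = 2 + 0.01q → q* = 860, p* = 10.6.
At q = 428: demand price = 45 − 0.04·428 = 27.88; supply price = 2 + 0.01·428 = 6.28.
Δq = 860 − 428 = 432; wedge = 27.88 − 6.28 = 21.6.
The triangle = ½ × 432 × 21.6 = €4665.60 million.

€4665.60 million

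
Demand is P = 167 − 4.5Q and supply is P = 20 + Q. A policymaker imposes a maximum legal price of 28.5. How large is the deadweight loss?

Competitive equilibrium: 167 − 4.5Q = 20 + Q → Q* = 26.7273, P* = 46.7273.
At the ceiling P = 28.5, quantity supplied = (28.5 − 20)/1 = 8.5.
Willingness to pay at Q' = 8.5: 167 − 4.5·8.5 = 128.75.
ΔQ = 26.7273 − 8.5 = 18.2273; wedge = 128.75 − 28.5 = 100.25.
DWL = ½ × 18.2273 × 100.25 = 913.64.

913.64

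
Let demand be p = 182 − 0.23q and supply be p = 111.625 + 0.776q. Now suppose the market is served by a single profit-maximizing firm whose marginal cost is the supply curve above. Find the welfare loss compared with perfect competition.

Competitive equilibrium: 182 − 0.23q = 111.625 + 0.776q → q* = 69.9553, p* = 165.9103.
Marginal revenue: MR = 182 − 0.46q. Set MR = MC: 182 − 0.46q = 111.625 + 0.776q → q_m = 56.9377.
Price p_m = 182 − 0.23·56.9377 = 168.9043; MC(q_m) = 111.625 + 0.776·56.9377 = 155.8087.
Competitive q* = 69.9553, so Δq = 13.0176; wedge = 168.9043 − 155.8087 = 13.0956.
Welfare loss = ½ × 13.0176 × 13.0956 = 85.24.

85.24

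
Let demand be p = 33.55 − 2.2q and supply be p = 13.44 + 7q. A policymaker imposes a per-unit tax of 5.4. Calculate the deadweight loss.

Competitive equilibrium: 33.55 − 2.2q = 13.44 + 7q → q* = 2.1859, p* = 28.7411.
With the tax, the buyer price exceeds the seller price by 5.4: (33.55 − 2.2q) − (13.44 + 7q) = 5.4 → q' = 1.5989.
Δq = 2.1859 − 1.5989 = 0.587; the wedge equals the tax, 5.4.
Welfare loss = ½ × 0.587 × 5.4 = 1.58.

1.58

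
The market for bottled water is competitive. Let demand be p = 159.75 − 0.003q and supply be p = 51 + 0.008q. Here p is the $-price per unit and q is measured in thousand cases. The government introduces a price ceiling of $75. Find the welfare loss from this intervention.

$260821.02 thousand

Competitive equilibrium: 159.75 − 0.003q = 51 + 0.008q → q* = 9886.3636, p* = 130.0909.
At the ceiling p = 75, quantity supplied = (75 − 51)/0.008 = 3000.
Willingness to pay at q' = 3000: 159.75 − 0.003·3000 = 150.75.
Δq = 9886.3636 − 3000 = 6886.3636; wedge = 150.75 − 75 = 75.75.
Deadweight loss = ½ × 6886.3636 × 75.75 = $260821.02 thousand.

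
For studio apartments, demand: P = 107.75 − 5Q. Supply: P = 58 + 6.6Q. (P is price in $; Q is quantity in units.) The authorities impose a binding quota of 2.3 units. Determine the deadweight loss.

Competitive equilibrium: 107.75 − 5Q = 58 + 6.6Q → Q* = 4.2888, P* = 86.306.
At Q = 2.3: demand price = 107.75 − 5·2.3 = 96.25; supply price = 58 + 6.6·2.3 = 73.18.
ΔQ = 4.2888 − 2.3 = 1.9888; wedge = 96.25 − 73.18 = 23.07.
DWL = ½ × 1.9888 × 23.07 = $22.94.

$22.94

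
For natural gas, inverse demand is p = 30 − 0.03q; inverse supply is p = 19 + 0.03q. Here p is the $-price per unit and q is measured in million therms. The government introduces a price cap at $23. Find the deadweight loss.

Competitive equilibrium: 30 − 0.03q = 19 + 0.03q → q* = 183.3333, p* = 24.5.
At the ceiling p = 23, quantity supplied = (23 − 19)/0.03 = 133.3333.
Willingness to pay at q' = 133.3333: 30 − 0.03·133.3333 = 26.
Δq = 183.3333 − 133.3333 = 50; wedge = 26 − 23 = 3.
The triangle = ½ × 50 × 3 = $75 million.

$75 million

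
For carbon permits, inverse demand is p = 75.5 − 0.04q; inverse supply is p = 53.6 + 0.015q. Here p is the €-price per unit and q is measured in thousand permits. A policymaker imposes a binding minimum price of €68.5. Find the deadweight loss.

€1369.78 thousand

Competitive equilibrium: 75.5 − 0.04q = 53.6 + 0.015q → q* = 398.1818, p* = 59.5727.
At the floor p = 68.5, quantity demanded = (75.5 − 68.5)/0.04 = 175.
Sellers' marginal cost at q' = 175: 53.6 + 0.015·175 = 56.225.
Δq = 398.1818 − 175 = 223.1818; wedge = 68.5 − 56.225 = 12.275.
DWL = ½ × 223.1818 × 12.275 = €1369.78 thousand.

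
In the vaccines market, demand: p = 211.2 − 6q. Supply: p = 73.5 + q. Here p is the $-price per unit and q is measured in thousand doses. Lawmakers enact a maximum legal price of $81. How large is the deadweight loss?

$518.50 thousand

Competitive equilibrium: 211.2 − 6q = 73.5 + q → q* = 19.6714, p* = 93.1714.
At the ceiling p = 81, quantity supplied = (81 − 73.5)/1 = 7.5.
Willingness to pay at q' = 7.5: 211.2 − 6·7.5 = 166.2.
Δq = 19.6714 − 7.5 = 12.1714; wedge = 166.2 − 81 = 85.2.
The triangle = ½ × 12.1714 × 85.2 = $518.50 thousand.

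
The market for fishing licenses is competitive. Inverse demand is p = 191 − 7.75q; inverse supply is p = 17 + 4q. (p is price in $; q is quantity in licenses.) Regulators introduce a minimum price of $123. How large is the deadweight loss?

Competitive equilibrium: 191 − 7.75q = 17 + 4q → q* = 14.8085, p* = 76.234.
At the floor p = 123, quantity demanded = (191 − 123)/7.75 = 8.7742.
Sellers' marginal cost at q' = 8.7742: 17 + 4·8.7742 = 52.0968.
Δq = 14.8085 − 8.7742 = 6.0343; wedge = 123 − 52.0968 = 70.9032.
Welfare loss = ½ × 6.0343 × 70.9032 = $213.93.

$213.93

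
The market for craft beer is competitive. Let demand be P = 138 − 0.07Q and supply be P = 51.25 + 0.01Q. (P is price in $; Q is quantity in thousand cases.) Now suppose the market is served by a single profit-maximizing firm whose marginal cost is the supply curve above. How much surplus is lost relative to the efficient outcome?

$10243.13 thousand

Competitive equilibrium: 138 − 0.07Q = 51.25 + 0.01Q → Q* = 1084.375, P* = 62.09375.
Marginal revenue: MR = 138 − 0.14Q. Set MR = MC: 138 − 0.14Q = 51.25 + 0.01Q → Q_m = 578.33333.
Price P_m = 138 − 0.07·578.33333 = 97.51667; MC(Q_m) = 51.25 + 0.01·578.33333 = 57.03333.
Competitive Q* = 1084.375, so ΔQ = 506.04167; wedge = 97.51667 − 57.03333 = 40.48334.
Welfare loss = ½ × 506.04167 × 40.48334 = $10243.13 thousand.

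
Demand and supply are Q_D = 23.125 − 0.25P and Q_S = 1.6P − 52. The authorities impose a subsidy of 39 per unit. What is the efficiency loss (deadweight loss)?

164.43

In inverse form: demand P = 92.5 − 4Q, supply P = 32.5 + 0.625Q.
Competitive equilibrium: 92.5 − 4Q = 32.5 + 0.625Q → Q* = 12.973, P* = 40.6081.
The subsidy lowers effective supply by 39: P = 0.625Q − 6.5.
New quantity: 92.5 − 4Q = 0.625Q − 6.5 → Q' = 21.4054.
Overproduction ΔQ = 21.4054 − 12.973 = 8.4324; wedge = subsidy = 39.
Deadweight loss = ½ × 8.4324 × 39 = 164.43.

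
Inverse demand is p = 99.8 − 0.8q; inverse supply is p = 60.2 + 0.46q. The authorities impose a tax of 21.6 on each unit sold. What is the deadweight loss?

185.14

Competitive equilibrium: 99.8 − 0.8q = 60.2 + 0.46q → q* = 31.4286, p* = 74.6571.
With the tax, the buyer price exceeds the seller price by 21.6: (99.8 − 0.8q) − (60.2 + 0.46q) = 21.6 → q' = 14.2857.
Δq = 31.4286 − 14.2857 = 17.1429; the wedge equals the tax, 21.6.
DWL = ½ × 17.1429 × 21.6 = 185.14.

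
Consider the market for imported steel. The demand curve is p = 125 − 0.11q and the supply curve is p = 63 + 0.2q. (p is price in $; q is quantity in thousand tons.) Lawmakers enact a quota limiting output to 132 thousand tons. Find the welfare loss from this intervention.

$716.72 thousand

Competitive equilibrium: 125 − 0.11q = 63 + 0.2q → q* = 200, p* = 103.
At q = 132: demand price = 125 − 0.11·132 = 110.48; supply price = 63 + 0.2·132 = 89.4.
Δq = 200 − 132 = 68; wedge = 110.48 − 89.4 = 21.08.
The triangle = ½ × 68 × 21.08 = $716.72 thousand.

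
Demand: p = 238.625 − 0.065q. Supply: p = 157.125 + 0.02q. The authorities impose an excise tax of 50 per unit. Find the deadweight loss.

14705.88

Competitive equilibrium: 238.625 − 0.065q = 157.125 + 0.02q → q* = 958.8235, p* = 176.3015.
With the tax, the buyer price exceeds the seller price by 50: (238.625 − 0.065q) − (157.125 + 0.02q) = 50 → q' = 370.5882.
Δq = 958.8235 − 370.5882 = 588.2353; the wedge equals the tax, 50.
Deadweight loss = ½ × 588.2353 × 50 = 14705.88.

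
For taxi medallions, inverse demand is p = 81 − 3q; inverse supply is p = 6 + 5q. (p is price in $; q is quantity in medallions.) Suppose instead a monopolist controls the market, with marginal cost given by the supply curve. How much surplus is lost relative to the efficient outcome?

$26.15

Competitive equilibrium: 81 − 3q = 6 + 5q → q* = 9.375, p* = 52.875.
Marginal revenue: MR = 81 − 6q. Set MR = MC: 81 − 6q = 6 + 5q → q_m = 6.8182.
Price p_m = 81 − 3·6.8182 = 60.5454; MC(q_m) = 6 + 5·6.8182 = 40.091.
Competitive q* = 9.375, so Δq = 2.5568; wedge = 60.5454 − 40.091 = 20.4544.
Welfare loss = ½ × 2.5568 × 20.4544 = $26.15.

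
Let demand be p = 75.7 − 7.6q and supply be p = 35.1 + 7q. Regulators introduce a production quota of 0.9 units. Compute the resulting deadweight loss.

Competitive equilibrium: 75.7 − 7.6q = 35.1 + 7q → q* = 2.7808, p* = 54.5658.
At q = 0.9: demand price = 75.7 − 7.6·0.9 = 68.86; supply price = 35.1 + 7·0.9 = 41.4.
Δq = 2.7808 − 0.9 = 1.8808; wedge = 68.86 − 41.4 = 27.46.
DWL = ½ × 1.8808 × 27.46 = 25.82.

25.82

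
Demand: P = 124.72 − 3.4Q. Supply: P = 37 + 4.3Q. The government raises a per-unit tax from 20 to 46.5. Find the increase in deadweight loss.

Competitive equilibrium: 124.72 − 3.4Q = 37 + 4.3Q → Q* = 11.3922, P* = 85.9865.
For a per-unit tax t: ΔQ = t/7.7, so DWL = ½·t·(t/7.7) = t²/15.4.
At t = 20: DWL = 25.974. At t = 46.5: DWL = 140.406.
Increase = 140.406 − 25.974 = 114.43.

114.43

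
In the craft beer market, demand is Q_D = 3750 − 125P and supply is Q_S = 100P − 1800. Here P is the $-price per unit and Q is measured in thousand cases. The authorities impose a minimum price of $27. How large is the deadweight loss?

In inverse form: demand P = 30 − 0.008Q, supply P = 18 + 0.01Q.
Competitive equilibrium: 30 − 0.008Q = 18 + 0.01Q → Q* = 666.6667, P* = 24.6667.
At the floor P = 27, quantity demanded = (30 − 27)/0.008 = 375.
Sellers' marginal cost at Q' = 375: 18 + 0.01·375 = 21.75.
ΔQ = 666.6667 − 375 = 291.6667; wedge = 27 − 21.75 = 5.25.
DWL = ½ × 291.6667 × 5.25 = $765.625 thousand.

$765.625 thousand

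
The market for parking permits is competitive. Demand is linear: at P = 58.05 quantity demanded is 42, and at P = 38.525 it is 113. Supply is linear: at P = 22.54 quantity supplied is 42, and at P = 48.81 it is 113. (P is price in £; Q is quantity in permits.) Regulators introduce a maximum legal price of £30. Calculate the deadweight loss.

£392.63

Demand slope = (38.525 − 58.05)/(113 − 42) = −0.275, so P = 69.6 − 0.275Q.
Supply slope = (48.81 − 22.54)/(113 − 42) = 0.37, so P = 7 + 0.37Q.
Competitive equilibrium: 69.6 − 0.275Q = 7 + 0.37Q → Q* = 97.0543, P* = 42.9101.
At the ceiling P = 30, quantity supplied = (30 − 7)/0.37 = 62.1622.
Willingness to pay at Q' = 62.1622: 69.6 − 0.275·62.1622 = 52.5054.
ΔQ = 97.0543 − 62.1622 = 34.8921; wedge = 52.5054 − 30 = 22.5054.
The triangle = ½ × 34.8921 × 22.5054 = £392.63.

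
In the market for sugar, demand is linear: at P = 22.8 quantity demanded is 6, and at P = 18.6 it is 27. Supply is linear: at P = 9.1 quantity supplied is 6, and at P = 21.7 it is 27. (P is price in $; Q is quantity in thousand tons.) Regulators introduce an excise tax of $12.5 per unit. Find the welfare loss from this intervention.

Demand slope = (18.6 − 22.8)/(27 − 6) = −0.2, so P = 24 − 0.2Q.
Supply slope = (21.7 − 9.1)/(27 − 6) = 0.6, so P = 5.5 + 0.6Q.
Competitive equilibrium: 24 − 0.2Q = 5.5 + 0.6Q → Q* = 23.125, P* = 19.375.
With the tax, the buyer price exceeds the seller price by 12.5: (24 − 0.2Q) − (5.5 + 0.6Q) = 12.5 → Q' = 7.5.
ΔQ = 23.125 − 7.5 = 15.625; the wedge equals the tax, 12.5.
DWL = ½ × 15.625 × 12.5 = $97.66 thousand.

$97.66 thousand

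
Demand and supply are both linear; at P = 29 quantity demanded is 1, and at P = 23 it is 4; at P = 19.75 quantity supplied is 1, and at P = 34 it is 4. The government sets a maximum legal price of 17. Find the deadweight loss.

Demand slope = (23 − 29)/(4 − 1) = −2, so P = 31 − 2Q.
Supply slope = (34 − 19.75)/(4 − 1) = 4.75, so P = 15 + 4.75Q.
Competitive equilibrium: 31 − 2Q = 15 + 4.75Q → Q* = 2.3704, P* = 26.2593.
At the ceiling P = 17, quantity supplied = (17 − 15)/4.75 = 0.4211.
Willingness to pay at Q' = 0.4211: 31 − 2·0.4211 = 30.1578.
ΔQ = 2.3704 − 0.4211 = 1.9493; wedge = 30.1578 − 17 = 13.1578.
The triangle = ½ × 1.9493 × 13.1578 = 12.82.

12.82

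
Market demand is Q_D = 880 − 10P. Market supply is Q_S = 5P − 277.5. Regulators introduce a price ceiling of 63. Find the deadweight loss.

In inverse form: demand P = 88 − 0.1Q, supply P = 55.5 + 0.2Q.
Competitive equilibrium: 88 − 0.1Q = 55.5 + 0.2Q → Q* = 108.3333, P* = 77.1667.
At the ceiling P = 63, quantity supplied = (63 − 55.5)/0.2 = 37.5.
Willingness to pay at Q' = 37.5: 88 − 0.1·37.5 = 84.25.
ΔQ = 108.3333 − 37.5 = 70.8333; wedge = 84.25 − 63 = 21.25.
The triangle = ½ × 70.8333 × 21.25 = 752.60.

752.60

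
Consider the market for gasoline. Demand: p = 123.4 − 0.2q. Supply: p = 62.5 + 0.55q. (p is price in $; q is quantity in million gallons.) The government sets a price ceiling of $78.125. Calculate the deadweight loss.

Competitive equilibrium: 123.4 − 0.2q = 62.5 + 0.55q → q* = 81.2, p* = 107.16.
At the ceiling p = 78.125, quantity supplied = (78.125 − 62.5)/0.55 = 28.4091.
Willingness to pay at q' = 28.4091: 123.4 − 0.2·28.4091 = 117.7182.
Δq = 81.2 − 28.4091 = 52.7909; wedge = 117.7182 − 78.125 = 39.5932.
Deadweight loss = ½ × 52.7909 × 39.5932 = $1045.08 million.

$1045.08 million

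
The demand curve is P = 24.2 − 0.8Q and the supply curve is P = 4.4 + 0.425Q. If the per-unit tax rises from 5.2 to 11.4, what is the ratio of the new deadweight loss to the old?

Competitive equilibrium: 24.2 − 0.8Q = 4.4 + 0.425Q → Q* = 16.1633, P* = 11.2694.
For a per-unit tax t: ΔQ = t/1.225, so DWL = ½·t·(t/1.225) = t²/2.45.
At t = 5.2: DWL = 11.037. At t = 11.4: DWL = 53.045.
Ratio = (11.4/5.2)² = 4.806.

4.806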